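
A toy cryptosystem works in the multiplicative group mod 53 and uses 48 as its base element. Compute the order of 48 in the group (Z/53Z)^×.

ord(48) | φ(53) = 53 − 1 = 52 = 2^2 · 13.
Divisors of 52: 1, 2, 4, 13, 26, 52.
Compute 48^d (mod 53) for the divisors d until we hit 1:
48^1 ≡ 48
48^2 ≡ 25
48^4 ≡ 42
48^13 ≡ 30
48^26 ≡ 52
48^52 ≡ 1
The smallest such exponent is 52, so the order of 48 is 52.

52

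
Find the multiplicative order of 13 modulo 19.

18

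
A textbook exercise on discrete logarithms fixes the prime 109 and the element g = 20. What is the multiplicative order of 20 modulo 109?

The order of 20 must divide φ(109) = 109 − 1 = 108 = 2^2 · 3^3.
Divisors of 108: 1, 2, 3, 4, 6, 9, 12, 18, 27, 36, 54, 108.
Evaluate successive powers at the divisors of 108:
20^1 ≡ 20 (mod 109)
20^2 ≡ 73 (mod 109)
20^3 ≡ 43 (mod 109)
20^4 ≡ 97 (mod 109)
20^6 ≡ 105 (mod 109)
20^9 ≡ 46 (mod 109)
20^12 ≡ 16 (mod 109)
20^18 ≡ 45 (mod 109)
20^27 ≡ 108 (mod 109)
20^36 ≡ 63 (mod 109)
20^54 ≡ 1 (mod 109) ✓
The smallest such exponent is 54, so the order of 20 is 54.

54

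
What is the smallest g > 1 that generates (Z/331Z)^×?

3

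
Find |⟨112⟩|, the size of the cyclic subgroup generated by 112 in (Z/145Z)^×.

ord(112) | φ(145) = φ(5·29) = (5−1)·(29−1) = 4·28 = 112 = 2^4 · 7.
Divisors of 112: 1, 2, 4, 7, 8, 14, 16, 28, 56, 112.
Evaluate successive powers at the divisors of 112:
112^1 ≡ 112 (mod 145)
112^2 ≡ 74 (mod 145)
112^4 ≡ 111 (mod 145)
112^7 ≡ 88 (mod 145)
112^8 ≡ 141 (mod 145)
112^14 ≡ 59 (mod 145)
112^16 ≡ 16 (mod 145)
112^28 ≡ 1 (mod 145) ✓
The smallest such exponent is 28, so the order of 112 is 28.

28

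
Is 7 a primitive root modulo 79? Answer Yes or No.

Yes

φ(79) = 79 − 1 = 78 = 2 · 3 · 13.
Test 7^(78/q) mod 79 for each prime factor q of 78:
7^39 ≡ 78 (mod 79)  [q = 2: ≢ 1 ✓]
7^26 ≡ 55 (mod 79)  [q = 3: ≢ 1 ✓]
7^6 ≡ 18 (mod 79)  [q = 13: ≢ 1 ✓]
All checks pass, so 7 has order 78 and is a primitive root modulo 79.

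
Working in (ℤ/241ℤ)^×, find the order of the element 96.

60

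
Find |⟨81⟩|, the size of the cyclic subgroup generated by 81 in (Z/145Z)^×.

ord(81) | φ(145) = φ(5·29) = (5−1)·(29−1) = 4·28 = 112 = 2^4 · 7.
Divisors of 112: 1, 2, 4, 7, 8, 14, 16, 28, 56, 112.
Check 81^d mod 145 for each divisor in increasing order:
81^1 ≡ 81
81^2 ≡ 36
81^4 ≡ 136
81^7 ≡ 1
Therefore the multiplicative order of 81 modulo 145 is 7.

7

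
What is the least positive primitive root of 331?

3

φ(331) = 331 − 1 = 330 = 2 · 3 · 5 · 11.
g is a primitive root iff g^(330/q) ≢ 1 (mod 331) for each prime q ∈ {2, 3, 5, 11}.
g = 2: 2^165 ≡ 330; 2^110 ≡ 299; 2^66 ≡ 64; 2^30 ≡ 1 — hits 1, so not a primitive root.
g = 3: 3^165 ≡ 330; 3^110 ≡ 299; 3^66 ≡ 64; 3^30 ≡ 270 — none is 1, so 3 is a primitive root.
So 3 is the smallest generator of (Z/331Z)^×.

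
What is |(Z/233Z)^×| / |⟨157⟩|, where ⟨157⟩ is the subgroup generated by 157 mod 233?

4

By Lagrange's theorem, ord_233(157) divides φ(233) = 233 − 1 = 232 = 2^3 · 29.
Divisors of 232: 1, 2, 4, 8, 29, 58, 116, 232.
Compute 157^d (mod 233) for the divisors d until we hit 1:
157^1 ≡ 157 (mod 233)
157^2 ≡ 184 (mod 233)
157^4 ≡ 71 (mod 233)
157^8 ≡ 148 (mod 233)
157^29 ≡ 232 (mod 233)
157^58 ≡ 1 (mod 233) ✓
The order of 157 is 58, so the subgroup it generates has 58 elements.
The index is φ(233) / ord(157) = 232 / 58 = 4.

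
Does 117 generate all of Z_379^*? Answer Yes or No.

φ(379) = 379 − 1 = 378 = 2 · 3^3 · 7.
117 is a primitive root mod 379 iff 117^(φ(379)/q) ≢ 1 for every prime q | φ(379), i.e. q ∈ {2, 3, 7}.
117^189 ≡ 378 (mod 379)  [q = 2: ≢ 1 ✓]
117^126 ≡ 51 (mod 379)  [q = 3: ≢ 1 ✓]
117^54 ≡ 94 (mod 379)  [q = 7: ≢ 1 ✓]
None equal 1, so ord_379(117) = 378: 117 is a primitive root.

Yes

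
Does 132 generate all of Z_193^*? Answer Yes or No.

Yes

φ(193) = 193 − 1 = 192 = 2^6 · 3.
It suffices to check that the order of 132 is not a proper divisor of 192: compute 132^(192/q) for q ∈ {2, 3}.
132^96 ≡ 192 (mod 193)  [q = 2: ≢ 1 ✓]
132^64 ≡ 108 (mod 193)  [q = 3: ≢ 1 ✓]
None equal 1, so ord_193(132) = 192: 132 is a primitive root.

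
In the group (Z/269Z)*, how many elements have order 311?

0

φ(269) = 269 − 1 = 268 = 2^2 · 67.
Since (Z/269Z)^× is cyclic of order 268, the number of elements of order d is φ(d) when d | 268 and 0 otherwise.
Here 268 is not a multiple of 311, so there are no elements of order 311.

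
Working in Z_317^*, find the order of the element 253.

The order of 253 must divide φ(317) = 317 − 1 = 316 = 2^2 · 79.
Divisors of 316: 1, 2, 4, 79, 158, 316.
Check 253^d mod 317 for each divisor in increasing order:
253^1 ≡ 253
253^2 ≡ 292
253^4 ≡ 308
253^79 ≡ 1
Hence ord(253) = 79.

79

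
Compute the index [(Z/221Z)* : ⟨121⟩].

Since 121 ∈ (Z/221Z)^×, its order divides φ(221) = φ(13·17) = (13−1)·(17−1) = 12·16 = 192 = 2^6 · 3.
Divisors of 192: 1, 2, 3, 4, 6, 8, 12, 16, 24, 32, 48, 64, 96, 192.
Check 121^d mod 221 for each divisor in increasing order:
121^1 ≡ 121
121^2 ≡ 55
121^3 ≡ 25
121^4 ≡ 152
121^6 ≡ 183
121^8 ≡ 120
121^12 ≡ 118
121^16 ≡ 35
121^24 ≡ 1
Thus |⟨121⟩| = ord(121) = 24.
The index is φ(221) / ord(121) = 192 / 24 = 8.

8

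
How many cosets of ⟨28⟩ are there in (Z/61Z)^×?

By Lagrange's theorem, ord_61(28) divides φ(61) = 61 − 1 = 60 = 2^2 · 3 · 5.
Divisors of 60: 1, 2, 3, 4, 5, 6, 10, 12, 15, 20, 30, 60.
Evaluate successive powers at the divisors of 60:
28^1 ≡ 28 (mod 61)
28^2 ≡ 52 (mod 61)
28^3 ≡ 53 (mod 61)
28^4 ≡ 20 (mod 61)
28^5 ≡ 11 (mod 61)
28^6 ≡ 3 (mod 61)
28^10 ≡ 60 (mod 61)
28^12 ≡ 9 (mod 61)
28^15 ≡ 50 (mod 61)
28^20 ≡ 1 (mod 61) ✓
Thus |⟨28⟩| = ord(28) = 20.
Index = |(Z/61Z)^×| / |⟨28⟩| = 60 / 20 = 3.

3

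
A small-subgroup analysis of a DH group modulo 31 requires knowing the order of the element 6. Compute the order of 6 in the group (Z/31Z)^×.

6

The order of 6 must divide φ(31) = 31 − 1 = 30 = 2 · 3 · 5.
Divisors of 30: 1, 2, 3, 5, 6, 10, 15, 30.
Check 6^d mod 31 for each divisor in increasing order:
6^1 ≡ 6 (mod 31)
6^2 ≡ 5 (mod 31)
6^3 ≡ 30 (mod 31)
6^5 ≡ 26 (mod 31)
6^6 ≡ 1 (mod 31) ✓
Therefore the multiplicative order of 6 modulo 31 is 6.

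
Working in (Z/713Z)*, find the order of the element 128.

55

ord(128) | φ(713) = φ(23·31) = (23−1)·(31−1) = 22·30 = 660 = 2^2 · 3 · 5 · 11.
Divisors of 660: 1, 2, 3, 4, 5, 6, 10, 11, 12, 15, 20, 22, 30, 33, 44, 55, 60, 66, 110, 132, 165, 220, 330, 660.
Check 128^d mod 713 for each divisor in increasing order:
128^1 ≡ 128 (mod 713)
128^2 ≡ 698 (mod 713)
128^3 ≡ 219 (mod 713)
128^4 ≡ 225 (mod 713)
128^5 ≡ 280 (mod 713)
128^6 ≡ 190 (mod 713)
128^10 ≡ 683 (mod 713)
128^11 ≡ 438 (mod 713)
128^12 ≡ 450 (mod 713)
128^15 ≡ 156 (mod 713)
128^20 ≡ 187 (mod 713)
128^22 ≡ 47 (mod 713)
128^30 ≡ 94 (mod 713)
128^33 ≡ 622 (mod 713)
128^44 ≡ 70 (mod 713)
128^55 ≡ 1 (mod 713) ✓
The smallest such exponent is 55, so the order of 128 is 55.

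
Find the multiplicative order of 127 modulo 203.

28

By Lagrange's theorem, ord_203(127) divides φ(203) = φ(7·29) = (7−1)·(29−1) = 6·28 = 168 = 2^3 · 3 · 7.
Divisors of 168: 1, 2, 3, 4, 6, 7, 8, 12, 14, 21, 24, 28, 42, 56, 84, 168.
Check 127^d mod 203 for each divisor in increasing order:
127^1 ≡ 127
127^2 ≡ 92
127^3 ≡ 113
127^4 ≡ 141
127^6 ≡ 183
127^7 ≡ 99
127^8 ≡ 190
127^12 ≡ 197
127^14 ≡ 57
127^21 ≡ 162
127^24 ≡ 36
127^28 ≡ 1
The smallest such exponent is 28, so the order of 127 is 28.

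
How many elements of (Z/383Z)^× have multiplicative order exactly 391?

0

φ(383) = 383 − 1 = 382 = 2 · 191.
In a cyclic group of order 382, there are φ(d) elements of order d for each divisor d of 382, and zero for non-divisors.
391 does not divide 382, so no element of (Z/383Z)^× has order 391.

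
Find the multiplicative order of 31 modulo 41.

10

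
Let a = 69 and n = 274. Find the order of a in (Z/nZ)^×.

Since 69 ∈ (Z/274Z)^×, its order divides φ(274) = φ(2)·φ(137) = 1·136 = 136 = 2^3 · 17.
Divisors of 136: 1, 2, 4, 8, 17, 34, 68, 136.
Check 69^d mod 274 for each divisor in increasing order:
69^1 ≡ 69
69^2 ≡ 103
69^4 ≡ 197
69^8 ≡ 175
69^17 ≡ 37
69^34 ≡ 273
69^68 ≡ 1
So ord_274(69) = 68.

68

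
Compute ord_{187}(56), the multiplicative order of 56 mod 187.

By Lagrange's theorem, ord_187(56) divides φ(187) = φ(11·17) = (11−1)·(17−1) = 10·16 = 160 = 2^5 · 5.
Divisors of 160: 1, 2, 4, 5, 8, 10, 16, 20, 32, 40, 80, 160.
Test each divisor d:
56^1 ≡ 56
56^2 ≡ 144
56^4 ≡ 166
56^5 ≡ 133
56^8 ≡ 67
56^10 ≡ 111
56^16 ≡ 1
Hence ord(56) = 16.

16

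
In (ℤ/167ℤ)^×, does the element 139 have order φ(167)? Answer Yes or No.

φ(167) = 167 − 1 = 166 = 2 · 83.
An element g generates (Z/167Z)^× iff g^(166/q) ≢ 1 (mod 167) for each prime q ∈ {2, 83}.
139^83 ≡ 166 (mod 167)  [q = 2: ≢ 1 ✓]
139^2 ≡ 116 (mod 167)  [q = 83: ≢ 1 ✓]
Every test exponent gives a nontrivial residue, hence 139 generates the full group.

Yes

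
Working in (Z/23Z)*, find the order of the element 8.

11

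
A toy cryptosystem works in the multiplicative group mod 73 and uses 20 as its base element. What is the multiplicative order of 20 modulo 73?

72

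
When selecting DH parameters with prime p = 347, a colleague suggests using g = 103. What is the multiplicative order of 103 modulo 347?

ord(103) | φ(347) = 347 − 1 = 346 = 2 · 173.
Divisors of 346: 1, 2, 173, 346.
Evaluate successive powers at the divisors of 346:
103^1 ≡ 103 (mod 347)
103^2 ≡ 199 (mod 347)
103^173 ≡ 346 (mod 347)
103^346 ≡ 1 (mod 347) ✓
Therefore the multiplicative order of 103 modulo 347 is 346.

346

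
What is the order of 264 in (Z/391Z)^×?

88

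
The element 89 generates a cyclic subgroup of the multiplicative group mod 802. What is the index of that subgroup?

By Lagrange's theorem, ord_802(89) divides φ(802) = φ(2)·φ(401) = 1·400 = 400 = 2^4 · 5^2.
Divisors of 400: 1, 2, 4, 5, 8, 10, 16, 20, 25, 40, 50, 80, 100, 200, 400.
Compute 89^d (mod 802) for the divisors d until we hit 1:
89^1 ≡ 89 (mod 802)
89^2 ≡ 703 (mod 802)
89^4 ≡ 177 (mod 802)
89^5 ≡ 515 (mod 802)
89^8 ≡ 51 (mod 802)
89^10 ≡ 565 (mod 802)
89^16 ≡ 195 (mod 802)
89^20 ≡ 29 (mod 802)
89^25 ≡ 499 (mod 802)
89^40 ≡ 39 (mod 802)
89^50 ≡ 381 (mod 802)
89^80 ≡ 719 (mod 802)
89^100 ≡ 801 (mod 802)
89^200 ≡ 1 (mod 802) ✓
The order of 89 is 200, so the subgroup it generates has 200 elements.
Index = |(Z/802Z)^×| / |⟨89⟩| = 400 / 200 = 2.

2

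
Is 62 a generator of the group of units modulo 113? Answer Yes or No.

No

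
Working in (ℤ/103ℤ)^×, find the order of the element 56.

3

Since 56 ∈ (Z/103Z)^×, its order divides φ(103) = 103 − 1 = 102 = 2 · 3 · 17.
Divisors of 102: 1, 2, 3, 6, 17, 34, 51, 102.
Compute 56^d (mod 103) for the divisors d until we hit 1:
56^1 ≡ 56 (mod 103)
56^2 ≡ 46 (mod 103)
56^3 ≡ 1 (mod 103) ✓
So ord_103(56) = 3.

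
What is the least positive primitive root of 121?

2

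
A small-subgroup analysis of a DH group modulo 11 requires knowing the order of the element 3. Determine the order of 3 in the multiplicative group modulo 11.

The order of 3 must divide φ(11) = 11 − 1 = 10 = 2 · 5.
Divisors of 10: 1, 2, 5, 10.
Compute 3^d (mod 11) for the divisors d until we hit 1:
3^1 ≡ 3 (mod 11)
3^2 ≡ 9 (mod 11)
3^5 ≡ 1 (mod 11) ✓
Hence ord(3) = 5.

5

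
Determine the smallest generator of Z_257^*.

3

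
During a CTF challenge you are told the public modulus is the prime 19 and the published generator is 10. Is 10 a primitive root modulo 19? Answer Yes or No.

φ(19) = 19 − 1 = 18 = 2 · 3^2.
Test 10^(18/q) mod 19 for each prime factor q of 18:
10^9 ≡ 18 (mod 19)  [q = 2: ≢ 1 ✓]
10^6 ≡ 11 (mod 19)  [q = 3: ≢ 1 ✓]
None equal 1, so ord_19(10) = 18: 10 is a primitive root.

Yes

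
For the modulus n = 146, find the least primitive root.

5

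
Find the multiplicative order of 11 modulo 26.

The order of 11 must divide φ(26) = φ(2)·φ(13) = 1·12 = 12 = 2^2 · 3.
Divisors of 12: 1, 2, 3, 4, 6, 12.
Test each divisor d:
11^1 ≡ 11 (mod 26)
11^2 ≡ 17 (mod 26)
11^3 ≡ 5 (mod 26)
11^4 ≡ 3 (mod 26)
11^6 ≡ 25 (mod 26)
11^12 ≡ 1 (mod 26) ✓
Hence ord(11) = 12.

12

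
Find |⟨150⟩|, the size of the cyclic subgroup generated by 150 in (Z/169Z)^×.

12

ord(150) | φ(169) = φ(13^2) = 13·(13−1) = 156 = 2^2 · 3 · 13.
Divisors of 156: 1, 2, 3, 4, 6, 12, 13, 26, 39, 52, 78, 156.
Evaluate successive powers at the divisors of 156:
150^1 ≡ 150
150^2 ≡ 23
150^3 ≡ 70
150^4 ≡ 22
150^6 ≡ 168
150^12 ≡ 1
Therefore the multiplicative order of 150 modulo 169 is 12.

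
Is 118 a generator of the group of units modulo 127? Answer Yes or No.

Yes

φ(127) = 127 − 1 = 126 = 2 · 3^2 · 7.
An element g generates (Z/127Z)^× iff g^(126/q) ≢ 1 (mod 127) for each prime q ∈ {2, 3, 7}.
118^63 ≡ 126 (mod 127)  [q = 2: ≢ 1 ✓]
118^42 ≡ 19 (mod 127)  [q = 3: ≢ 1 ✓]
118^18 ≡ 16 (mod 127)  [q = 7: ≢ 1 ✓]
None equal 1, so ord_127(118) = 126: 118 is a primitive root.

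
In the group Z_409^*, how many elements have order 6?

φ(409) = 409 − 1 = 408 = 2^3 · 3 · 17.
(Z/409Z)^× is cyclic (|G| = 408); a cyclic group of order m has exactly φ(d) elements of each order d | m, and none otherwise.
6 = 2 · 3 divides 408, and φ(6) = 2.

2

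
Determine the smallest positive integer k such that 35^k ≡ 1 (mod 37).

The order of 35 must divide φ(37) = 37 − 1 = 36 = 2^2 · 3^2.
Divisors of 36: 1, 2, 3, 4, 6, 9, 12, 18, 36.
Compute 35^d (mod 37) for the divisors d until we hit 1:
35^1 ≡ 35 (mod 37)
35^2 ≡ 4 (mod 37)
35^3 ≡ 29 (mod 37)
35^4 ≡ 16 (mod 37)
35^6 ≡ 27 (mod 37)
35^9 ≡ 6 (mod 37)
35^12 ≡ 26 (mod 37)
35^18 ≡ 36 (mod 37)
35^36 ≡ 1 (mod 37) ✓
The smallest such exponent is 36, so the order of 35 is 36.

36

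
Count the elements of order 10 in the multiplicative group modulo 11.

4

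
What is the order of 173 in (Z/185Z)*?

36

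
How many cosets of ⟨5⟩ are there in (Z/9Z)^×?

The order of 5 must divide φ(9) = φ(3^2) = 3·(3−1) = 6 = 2 · 3.
Divisors of 6: 1, 2, 3, 6.
Test each divisor d:
5^1 ≡ 5 (mod 9)
5^2 ≡ 7 (mod 9)
5^3 ≡ 8 (mod 9)
5^6 ≡ 1 (mod 9) ✓
The order of 5 is 6, so the subgroup it generates has 6 elements.
[(Z/9Z)^× : ⟨5⟩] = 6/6 = 1.

1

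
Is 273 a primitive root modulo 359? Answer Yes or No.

φ(359) = 359 − 1 = 358 = 2 · 179.
273 is a primitive root mod 359 iff 273^(φ(359)/q) ≢ 1 for every prime q | φ(359), i.e. q ∈ {2, 179}.
273^179 ≡ 1 (mod 359)  [q = 2: ≡ 1 ✗]
273^2 ≡ 216 (mod 359)  [q = 179: ≢ 1 ✓]
Since 273^179 ≡ 1, the order of 273 divides 179 < 358, so 273 is not a primitive root.

No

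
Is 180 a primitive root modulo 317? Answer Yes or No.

Yes

φ(317) = 317 − 1 = 316 = 2^2 · 79.
180 is a primitive root mod 317 iff 180^(φ(317)/q) ≢ 1 for every prime q | φ(317), i.e. q ∈ {2, 79}.
180^158 ≡ 316 (mod 317)  [q = 2: ≢ 1 ✓]
180^4 ≡ 235 (mod 317)  [q = 79: ≢ 1 ✓]
Every test exponent gives a nontrivial residue, hence 180 generates the full group.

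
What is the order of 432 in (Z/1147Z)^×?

The order of 432 must divide φ(1147) = φ(31·37) = (31−1)·(37−1) = 30·36 = 1080 = 2^3 · 3^3 · 5.
Divisors of 1080: 1, 2, 3, 4, 5, 6, 8, 9, 10, 12, 15, 18, 20, 24, 27, 30, 36, 40, 45, 54, 60, 72, 90, 108, 120, 135, 180, 216, 270, 360, 540, 1080.
Compute 432^d (mod 1147) for the divisors d until we hit 1:
432^1 ≡ 432
432^2 ≡ 810
432^3 ≡ 85
432^4 ≡ 16
432^5 ≡ 30
432^6 ≡ 343
432^8 ≡ 256
432^9 ≡ 480
432^10 ≡ 900
432^12 ≡ 655
432^15 ≡ 619
432^18 ≡ 1000
432^20 ≡ 218
432^24 ≡ 47
432^27 ≡ 554
432^30 ≡ 63
432^36 ≡ 963
432^40 ≡ 497
432^45 ≡ 1146
432^54 ≡ 667
432^60 ≡ 528
432^72 ≡ 593
432^90 ≡ 1
Therefore the multiplicative order of 432 modulo 1147 is 90.

90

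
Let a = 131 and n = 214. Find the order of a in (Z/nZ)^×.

106

ord(131) | φ(214) = φ(2)·φ(107) = 1·106 = 106 = 2 · 53.
Divisors of 106: 1, 2, 53, 106.
Test each divisor d:
131^1 ≡ 131 (mod 214)
131^2 ≡ 41 (mod 214)
131^53 ≡ 213 (mod 214)
131^106 ≡ 1 (mod 214) ✓
So ord_214(131) = 106.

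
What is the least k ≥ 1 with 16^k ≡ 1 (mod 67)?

By Lagrange's theorem, ord_67(16) divides φ(67) = 67 − 1 = 66 = 2 · 3 · 11.
Divisors of 66: 1, 2, 3, 6, 11, 22, 33, 66.
Evaluate successive powers at the divisors of 66:
16^1 ≡ 16 (mod 67)
16^2 ≡ 55 (mod 67)
16^3 ≡ 9 (mod 67)
16^6 ≡ 14 (mod 67)
16^11 ≡ 29 (mod 67)
16^22 ≡ 37 (mod 67)
16^33 ≡ 1 (mod 67) ✓
The smallest such exponent is 33, so the order of 16 is 33.

33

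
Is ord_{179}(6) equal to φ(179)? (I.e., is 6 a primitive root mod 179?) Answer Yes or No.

φ(179) = 179 − 1 = 178 = 2 · 89.
An element g generates (Z/179Z)^× iff g^(178/q) ≢ 1 (mod 179) for each prime q ∈ {2, 89}.
6^89 ≡ 178 (mod 179)  [q = 2: ≢ 1 ✓]
6^2 ≡ 36 (mod 179)  [q = 89: ≢ 1 ✓]
All checks pass, so 6 has order 178 and is a primitive root modulo 179.

Yes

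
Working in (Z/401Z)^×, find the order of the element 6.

400

The order of 6 must divide φ(401) = 401 − 1 = 400 = 2^4 · 5^2.
Divisors of 400: 1, 2, 4, 5, 8, 10, 16, 20, 25, 40, 50, 80, 100, 200, 400.
Check 6^d mod 401 for each divisor in increasing order:
6^1 ≡ 6
6^2 ≡ 36
6^4 ≡ 93
6^5 ≡ 157
6^8 ≡ 228
6^10 ≡ 188
6^16 ≡ 255
6^20 ≡ 56
6^25 ≡ 371
6^40 ≡ 329
6^50 ≡ 98
6^80 ≡ 372
6^100 ≡ 381
6^200 ≡ 400
6^400 ≡ 1
So ord_401(6) = 400.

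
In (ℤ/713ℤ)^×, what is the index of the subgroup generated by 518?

2

ord(518) | φ(713) = φ(23·31) = (23−1)·(31−1) = 22·30 = 660 = 2^2 · 3 · 5 · 11.
Divisors of 660: 1, 2, 3, 4, 5, 6, 10, 11, 12, 15, 20, 22, 30, 33, 44, 55, 60, 66, 110, 132, 165, 220, 330, 660.
Test each divisor d:
518^1 ≡ 518
518^2 ≡ 236
518^3 ≡ 325
518^4 ≡ 82
518^5 ≡ 409
518^6 ≡ 101
518^10 ≡ 439
518^11 ≡ 668
518^12 ≡ 219
518^15 ≡ 588
518^20 ≡ 211
518^22 ≡ 599
518^30 ≡ 652
518^33 ≡ 139
518^44 ≡ 162
518^55 ≡ 553
518^60 ≡ 156
518^66 ≡ 70
518^110 ≡ 645
518^132 ≡ 622
518^165 ≡ 185
518^220 ≡ 346
518^330 ≡ 1
The order of 518 is 330, so the subgroup it generates has 330 elements.
Index = |(Z/713Z)^×| / |⟨518⟩| = 660 / 330 = 2.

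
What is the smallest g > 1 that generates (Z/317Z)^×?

φ(317) = 317 − 1 = 316 = 2^2 · 79.
g is a primitive root iff g^(316/q) ≢ 1 (mod 317) for each prime q ∈ {2, 79}.
g = 2: 2^158 ≡ 316; 2^4 ≡ 16 — none is 1, so 2 is a primitive root.
So 2 is the smallest generator of (Z/317Z)^×.

2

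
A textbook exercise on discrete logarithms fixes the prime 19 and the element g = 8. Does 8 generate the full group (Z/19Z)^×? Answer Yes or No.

φ(19) = 19 − 1 = 18 = 2 · 3^2.
8 is a primitive root mod 19 iff 8^(φ(19)/q) ≢ 1 for every prime q | φ(19), i.e. q ∈ {2, 3}.
8^9 ≡ 18 (mod 19)  [q = 2: ≢ 1 ✓]
8^6 ≡ 1 (mod 19)  [q = 3: ≡ 1 ✗]
8^6 ≡ 1 shows ord(8) | 6, strictly less than φ(19); not a primitive root.

No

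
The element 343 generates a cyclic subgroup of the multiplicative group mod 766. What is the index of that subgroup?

2

Since 343 ∈ (Z/766Z)^×, its order divides φ(766) = φ(2)·φ(383) = 1·382 = 382 = 2 · 191.
Divisors of 382: 1, 2, 191, 382.
Compute 343^d (mod 766) for the divisors d until we hit 1:
343^1 ≡ 343 (mod 766)
343^2 ≡ 451 (mod 766)
343^191 ≡ 1 (mod 766) ✓
Thus |⟨343⟩| = ord(343) = 191.
[(Z/766Z)^× : ⟨343⟩] = 382/191 = 2.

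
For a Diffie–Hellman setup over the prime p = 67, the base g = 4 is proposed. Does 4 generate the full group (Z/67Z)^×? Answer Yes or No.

No

φ(67) = 67 − 1 = 66 = 2 · 3 · 11.
Test 4^(66/q) mod 67 for each prime factor q of 66:
4^33 ≡ 1 (mod 67)  [q = 2: ≡ 1 ✗]
4^22 ≡ 29 (mod 67)  [q = 3: ≢ 1 ✓]
4^6 ≡ 9 (mod 67)  [q = 11: ≢ 1 ✓]
The check at q = 2 fails, so 4 generates a proper subgroup.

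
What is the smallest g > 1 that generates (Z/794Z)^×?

φ(794) = φ(2)·φ(397) = 1·396 = 396 = 2^2 · 3^2 · 11.
g is a primitive root iff g^(396/q) ≢ 1 (mod 794) for each prime q ∈ {2, 3, 11}.
g = 2: gcd(2, 794) = 2 > 1, not a unit — skip.
g = 3: 3^198 ≡ 1 — hits 1, so not a primitive root.
g = 4: gcd(4, 794) = 2 > 1, not a unit — skip.
g = 5: 5^198 ≡ 793; 5^132 ≡ 759; 5^36 ≡ 687 — none is 1, so 5 is a primitive root.
Hence the least primitive root of 794 is 5.

5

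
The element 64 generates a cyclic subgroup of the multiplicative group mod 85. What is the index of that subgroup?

16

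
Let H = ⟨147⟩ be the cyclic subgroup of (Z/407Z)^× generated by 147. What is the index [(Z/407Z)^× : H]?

By Lagrange's theorem, ord_407(147) divides φ(407) = φ(11·37) = (11−1)·(37−1) = 10·36 = 360 = 2^3 · 3^2 · 5.
Divisors of 360: 1, 2, 3, 4, 5, 6, 8, 9, 10, 12, 15, 18, 20, 24, 30, 36, 40, 45, 60, 72, 90, 120, 180, 360.
Test each divisor d:
147^1 ≡ 147 (mod 407)
147^2 ≡ 38 (mod 407)
147^3 ≡ 295 (mod 407)
147^4 ≡ 223 (mod 407)
147^5 ≡ 221 (mod 407)
147^6 ≡ 334 (mod 407)
147^8 ≡ 75 (mod 407)
147^9 ≡ 36 (mod 407)
147^10 ≡ 1 (mod 407) ✓
Thus |⟨147⟩| = ord(147) = 10.
[(Z/407Z)^× : ⟨147⟩] = 360/10 = 36.

36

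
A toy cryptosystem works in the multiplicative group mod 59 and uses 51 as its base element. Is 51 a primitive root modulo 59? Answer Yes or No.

No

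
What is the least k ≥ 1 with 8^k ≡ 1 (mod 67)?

22

By Lagrange's theorem, ord_67(8) divides φ(67) = 67 − 1 = 66 = 2 · 3 · 11.
Divisors of 66: 1, 2, 3, 6, 11, 22, 33, 66.
Compute 8^d (mod 67) for the divisors d until we hit 1:
8^1 ≡ 8 (mod 67)
8^2 ≡ 64 (mod 67)
8^3 ≡ 43 (mod 67)
8^6 ≡ 40 (mod 67)
8^11 ≡ 66 (mod 67)
8^22 ≡ 1 (mod 67) ✓
Hence ord(8) = 22.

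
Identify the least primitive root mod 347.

2

φ(347) = 347 − 1 = 346 = 2 · 173.
g is a primitive root iff g^(346/q) ≢ 1 (mod 347) for each prime q ∈ {2, 173}.
g = 2: 2^173 ≡ 346; 2^2 ≡ 4 — none is 1, so 2 is a primitive root.
So 2 is the smallest generator of (Z/347Z)^×.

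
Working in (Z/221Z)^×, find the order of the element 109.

16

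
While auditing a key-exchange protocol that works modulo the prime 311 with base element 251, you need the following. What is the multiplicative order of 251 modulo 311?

The order of 251 must divide φ(311) = 311 − 1 = 310 = 2 · 5 · 31.
Divisors of 310: 1, 2, 5, 10, 31, 62, 155, 310.
Compute 251^d (mod 311) for the divisors d until we hit 1:
251^1 ≡ 251 (mod 311)
251^2 ≡ 179 (mod 311)
251^5 ≡ 142 (mod 311)
251^10 ≡ 260 (mod 311)
251^31 ≡ 259 (mod 311)
251^62 ≡ 216 (mod 311)
251^155 ≡ 310 (mod 311)
251^310 ≡ 1 (mod 311) ✓
So ord_311(251) = 310.

310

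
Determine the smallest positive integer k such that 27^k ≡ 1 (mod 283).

94

By Lagrange's theorem, ord_283(27) divides φ(283) = 283 − 1 = 282 = 2 · 3 · 47.
Divisors of 282: 1, 2, 3, 6, 47, 94, 141, 282.
Check 27^d mod 283 for each divisor in increasing order:
27^1 ≡ 27 (mod 283)
27^2 ≡ 163 (mod 283)
27^3 ≡ 156 (mod 283)
27^6 ≡ 281 (mod 283)
27^47 ≡ 282 (mod 283)
27^94 ≡ 1 (mod 283) ✓
Hence ord(27) = 94.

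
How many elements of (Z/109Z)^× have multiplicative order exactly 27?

18

φ(109) = 109 − 1 = 108 = 2^2 · 3^3.
In a cyclic group of order 108, there are φ(d) elements of order d for each divisor d of 108, and zero for non-divisors.
27 = 3^3 divides 108, and φ(27) = 18.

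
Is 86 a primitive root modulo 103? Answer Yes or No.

φ(103) = 103 − 1 = 102 = 2 · 3 · 17.
Test 86^(102/q) mod 103 for each prime factor q of 102:
86^51 ≡ 102 (mod 103)  [q = 2: ≢ 1 ✓]
86^34 ≡ 56 (mod 103)  [q = 3: ≢ 1 ✓]
86^6 ≡ 34 (mod 103)  [q = 17: ≢ 1 ✓]
None equal 1, so ord_103(86) = 102: 86 is a primitive root.

Yes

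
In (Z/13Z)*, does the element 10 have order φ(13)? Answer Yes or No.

No

φ(13) = 13 − 1 = 12 = 2^2 · 3.
An element g generates (Z/13Z)^× iff g^(12/q) ≢ 1 (mod 13) for each prime q ∈ {2, 3}.
10^6 ≡ 1 (mod 13)  [q = 2: ≡ 1 ✗]
10^4 ≡ 3 (mod 13)  [q = 3: ≢ 1 ✓]
Since 10^6 ≡ 1, the order of 10 divides 6 < 12, so 10 is not a primitive root.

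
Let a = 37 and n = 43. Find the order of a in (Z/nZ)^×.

6

Since 37 ∈ (Z/43Z)^×, its order divides φ(43) = 43 − 1 = 42 = 2 · 3 · 7.
Divisors of 42: 1, 2, 3, 6, 7, 14, 21, 42.
Evaluate successive powers at the divisors of 42:
37^1 ≡ 37 (mod 43)
37^2 ≡ 36 (mod 43)
37^3 ≡ 42 (mod 43)
37^6 ≡ 1 (mod 43) ✓
Hence ord(37) = 6.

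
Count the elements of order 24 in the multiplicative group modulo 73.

φ(73) = 73 − 1 = 72 = 2^3 · 3^2.
In a cyclic group of order 72, there are φ(d) elements of order d for each divisor d of 72, and zero for non-divisors.
24 = 2^3 · 3 divides 72, and φ(24) = 8.

8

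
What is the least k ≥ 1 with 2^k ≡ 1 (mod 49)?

21

Since 2 ∈ (Z/49Z)^×, its order divides φ(49) = φ(7^2) = 7·(7−1) = 42 = 2 · 3 · 7.
Divisors of 42: 1, 2, 3, 6, 7, 14, 21, 42.
Check 2^d mod 49 for each divisor in increasing order:
2^1 ≡ 2 (mod 49)
2^2 ≡ 4 (mod 49)
2^3 ≡ 8 (mod 49)
2^6 ≡ 15 (mod 49)
2^7 ≡ 30 (mod 49)
2^14 ≡ 18 (mod 49)
2^21 ≡ 1 (mod 49) ✓
The smallest such exponent is 21, so the order of 2 is 21.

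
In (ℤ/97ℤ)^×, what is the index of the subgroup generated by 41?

The order of 41 must divide φ(97) = 97 − 1 = 96 = 2^5 · 3.
Divisors of 96: 1, 2, 3, 4, 6, 8, 12, 16, 24, 32, 48, 96.
Compute 41^d (mod 97) for the divisors d until we hit 1:
41^1 ≡ 41 (mod 97)
41^2 ≡ 32 (mod 97)
41^3 ≡ 51 (mod 97)
41^4 ≡ 54 (mod 97)
41^6 ≡ 79 (mod 97)
41^8 ≡ 6 (mod 97)
41^12 ≡ 33 (mod 97)
41^16 ≡ 36 (mod 97)
41^24 ≡ 22 (mod 97)
41^32 ≡ 35 (mod 97)
41^48 ≡ 96 (mod 97)
41^96 ≡ 1 (mod 97) ✓
The order of 41 is 96, so the subgroup it generates has 96 elements.
[(Z/97Z)^× : ⟨41⟩] = 96/96 = 1.

1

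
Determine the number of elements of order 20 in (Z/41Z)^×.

φ(41) = 41 − 1 = 40 = 2^3 · 5.
Since (Z/41Z)^× is cyclic of order 40, the number of elements of order d is φ(d) when d | 40 and 0 otherwise.
20 = 2^2 · 5 divides 40, and φ(20) = 8.

8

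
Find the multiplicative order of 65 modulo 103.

102

ord(65) | φ(103) = 103 − 1 = 102 = 2 · 3 · 17.
Divisors of 102: 1, 2, 3, 6, 17, 34, 51, 102.
Evaluate successive powers at the divisors of 102:
65^1 ≡ 65
65^2 ≡ 2
65^3 ≡ 27
65^6 ≡ 8
65^17 ≡ 57
65^34 ≡ 56
65^51 ≡ 102
65^102 ≡ 1
Hence ord(65) = 102.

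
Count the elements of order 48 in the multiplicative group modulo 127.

0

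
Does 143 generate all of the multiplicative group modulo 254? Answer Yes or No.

No

φ(254) = φ(2)·φ(127) = 1·126 = 126 = 2 · 3^2 · 7.
Test 143^(126/q) mod 254 for each prime factor q of 126:
143^63 ≡ 1 (mod 254)  [q = 2: ≡ 1 ✗]
143^42 ≡ 1 (mod 254)  [q = 3: ≡ 1 ✗]
143^18 ≡ 131 (mod 254)  [q = 7: ≢ 1 ✓]
Since 143^63 ≡ 1, the order of 143 divides 63 < 126, so 143 is not a primitive root.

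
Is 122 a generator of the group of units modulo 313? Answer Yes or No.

Yes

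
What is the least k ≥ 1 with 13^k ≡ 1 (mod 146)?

Since 13 ∈ (Z/146Z)^×, its order divides φ(146) = φ(2)·φ(73) = 1·72 = 72 = 2^3 · 3^2.
Divisors of 72: 1, 2, 3, 4, 6, 8, 9, 12, 18, 24, 36, 72.
Check 13^d mod 146 for each divisor in increasing order:
13^1 ≡ 13
13^2 ≡ 23
13^3 ≡ 7
13^4 ≡ 91
13^6 ≡ 49
13^8 ≡ 105
13^9 ≡ 51
13^12 ≡ 65
13^18 ≡ 119
13^24 ≡ 137
13^36 ≡ 145
13^72 ≡ 1
Therefore the multiplicative order of 13 modulo 146 is 72.

72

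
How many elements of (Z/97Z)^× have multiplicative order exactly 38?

0

φ(97) = 97 − 1 = 96 = 2^5 · 3.
Since (Z/97Z)^× is cyclic of order 96, the number of elements of order d is φ(d) when d | 96 and 0 otherwise.
Since 38 ∤ 96, the count is 0.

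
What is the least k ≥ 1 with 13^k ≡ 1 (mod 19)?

18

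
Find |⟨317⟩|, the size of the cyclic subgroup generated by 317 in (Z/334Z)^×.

Since 317 ∈ (Z/334Z)^×, its order divides φ(334) = φ(2)·φ(167) = 1·166 = 166 = 2 · 83.
Divisors of 166: 1, 2, 83, 166.
Compute 317^d (mod 334) for the divisors d until we hit 1:
317^1 ≡ 317 (mod 334)
317^2 ≡ 289 (mod 334)
317^83 ≡ 1 (mod 334) ✓
The smallest such exponent is 83, so the order of 317 is 83.

83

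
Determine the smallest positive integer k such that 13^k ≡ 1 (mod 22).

10

By Lagrange's theorem, ord_22(13) divides φ(22) = φ(2)·φ(11) = 1·10 = 10 = 2 · 5.
Divisors of 10: 1, 2, 5, 10.
Compute 13^d (mod 22) for the divisors d until we hit 1:
13^1 ≡ 13
13^2 ≡ 15
13^5 ≡ 21
13^10 ≡ 1
Hence ord(13) = 10.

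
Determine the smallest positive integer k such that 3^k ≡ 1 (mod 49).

42

ord(3) | φ(49) = φ(7^2) = 7·(7−1) = 42 = 2 · 3 · 7.
Divisors of 42: 1, 2, 3, 6, 7, 14, 21, 42.
Test each divisor d:
3^1 ≡ 3
3^2 ≡ 9
3^3 ≡ 27
3^6 ≡ 43
3^7 ≡ 31
3^14 ≡ 30
3^21 ≡ 48
3^42 ≡ 1
Therefore the multiplicative order of 3 modulo 49 is 42.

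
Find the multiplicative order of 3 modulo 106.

The order of 3 must divide φ(106) = φ(2)·φ(53) = 1·52 = 52 = 2^2 · 13.
Divisors of 52: 1, 2, 4, 13, 26, 52.
Check 3^d mod 106 for each divisor in increasing order:
3^1 ≡ 3 (mod 106)
3^2 ≡ 9 (mod 106)
3^4 ≡ 81 (mod 106)
3^13 ≡ 83 (mod 106)
3^26 ≡ 105 (mod 106)
3^52 ≡ 1 (mod 106) ✓
Hence ord(3) = 52.

52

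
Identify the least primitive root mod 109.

φ(109) = 109 − 1 = 108 = 2^2 · 3^3.
Test candidates g = 2, 3, … against the prime factors q ∈ {2, 3} of φ(109): g is a generator iff g^(108/q) ≢ 1 for every such q.
g = 2: 2^54 ≡ 108; 2^36 ≡ 1 — hits 1, so not a primitive root.
g = 3: 3^54 ≡ 1 — hits 1, so not a primitive root.
g = 4: 4^54 ≡ 1 — hits 1, so not a primitive root.
g = 5: 5^54 ≡ 1 — hits 1, so not a primitive root.
g = 6: 6^54 ≡ 108; 6^36 ≡ 63 — none is 1, so 6 is a primitive root.
The smallest primitive root modulo 109 is 6.

6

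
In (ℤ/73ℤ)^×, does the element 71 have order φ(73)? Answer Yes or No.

φ(73) = 73 − 1 = 72 = 2^3 · 3^2.
An element g generates (Z/73Z)^× iff g^(72/q) ≢ 1 (mod 73) for each prime q ∈ {2, 3}.
71^36 ≡ 1 (mod 73)  [q = 2: ≡ 1 ✗]
71^24 ≡ 64 (mod 73)  [q = 3: ≢ 1 ✓]
71^36 ≡ 1 shows ord(71) | 36, strictly less than φ(73); not a primitive root.

No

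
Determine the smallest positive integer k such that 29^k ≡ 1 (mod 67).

3

The order of 29 must divide φ(67) = 67 − 1 = 66 = 2 · 3 · 11.
Divisors of 66: 1, 2, 3, 6, 11, 22, 33, 66.
Check 29^d mod 67 for each divisor in increasing order:
29^1 ≡ 29 (mod 67)
29^2 ≡ 37 (mod 67)
29^3 ≡ 1 (mod 67) ✓
The smallest such exponent is 3, so the order of 29 is 3.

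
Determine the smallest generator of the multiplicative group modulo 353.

φ(353) = 353 − 1 = 352 = 2^5 · 11.
g is a primitive root iff g^(352/q) ≢ 1 (mod 353) for each prime q ∈ {2, 11}.
g = 2: 2^176 ≡ 1 — hits 1, so not a primitive root.
g = 3: 3^176 ≡ 352; 3^32 ≡ 140 — none is 1, so 3 is a primitive root.
So 3 is the smallest generator of (Z/353Z)^×.

3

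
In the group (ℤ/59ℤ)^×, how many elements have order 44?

0

φ(59) = 59 − 1 = 58 = 2 · 29.
Since (Z/59Z)^× is cyclic of order 58, the number of elements of order d is φ(d) when d | 58 and 0 otherwise.
Since 44 ∤ 58, the count is 0.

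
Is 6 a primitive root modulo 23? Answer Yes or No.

No

φ(23) = 23 − 1 = 22 = 2 · 11.
It suffices to check that the order of 6 is not a proper divisor of 22: compute 6^(22/q) for q ∈ {2, 11}.
6^11 ≡ 1 (mod 23)  [q = 2: ≡ 1 ✗]
6^2 ≡ 13 (mod 23)  [q = 11: ≢ 1 ✓]
Since 6^11 ≡ 1, the order of 6 divides 11 < 22, so 6 is not a primitive root.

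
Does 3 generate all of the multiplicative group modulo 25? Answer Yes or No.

Yes

φ(25) = φ(5^2) = 5·(5−1) = 20 = 2^2 · 5.
An element g generates (Z/25Z)^× iff g^(20/q) ≢ 1 (mod 25) for each prime q ∈ {2, 5}.
3^10 ≡ 24 (mod 25)  [q = 2: ≢ 1 ✓]
3^4 ≡ 6 (mod 25)  [q = 5: ≢ 1 ✓]
None equal 1, so ord_25(3) = 20: 3 is a primitive root.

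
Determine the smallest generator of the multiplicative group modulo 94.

5

φ(94) = φ(2)·φ(47) = 1·46 = 46 = 2 · 23.
g is a primitive root iff g^(46/q) ≢ 1 (mod 94) for each prime q ∈ {2, 23}.
g = 2: gcd(2, 94) = 2 > 1, not a unit — skip.
g = 3: 3^23 ≡ 1 — hits 1, so not a primitive root.
g = 4: gcd(4, 94) = 2 > 1, not a unit — skip.
g = 5: 5^23 ≡ 93; 5^2 ≡ 25 — none is 1, so 5 is a primitive root.
So 5 is the smallest generator of (Z/94Z)^×.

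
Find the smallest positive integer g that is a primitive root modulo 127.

3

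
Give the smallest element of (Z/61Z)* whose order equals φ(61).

φ(61) = 61 − 1 = 60 = 2^2 · 3 · 5.
Test candidates g = 2, 3, … against the prime factors q ∈ {2, 3, 5} of φ(61): g is a generator iff g^(60/q) ≢ 1 for every such q.
g = 2: 2^30 ≡ 60; 2^20 ≡ 47; 2^12 ≡ 9 — none is 1, so 2 is a primitive root.
So 2 is the smallest generator of (Z/61Z)^×.

2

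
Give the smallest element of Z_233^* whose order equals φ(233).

3

φ(233) = 233 − 1 = 232 = 2^3 · 29.
g is a primitive root iff g^(232/q) ≢ 1 (mod 233) for each prime q ∈ {2, 29}.
g = 2: 2^116 ≡ 1 — hits 1, so not a primitive root.
g = 3: 3^116 ≡ 232; 3^8 ≡ 37 — none is 1, so 3 is a primitive root.
The smallest primitive root modulo 233 is 3.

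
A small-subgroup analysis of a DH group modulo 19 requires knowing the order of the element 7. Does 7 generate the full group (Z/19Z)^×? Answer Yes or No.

φ(19) = 19 − 1 = 18 = 2 · 3^2.
An element g generates (Z/19Z)^× iff g^(18/q) ≢ 1 (mod 19) for each prime q ∈ {2, 3}.
7^9 ≡ 1 (mod 19)  [q = 2: ≡ 1 ✗]
7^6 ≡ 1 (mod 19)  [q = 3: ≡ 1 ✗]
The check at q = 2 fails, so 7 generates a proper subgroup.

No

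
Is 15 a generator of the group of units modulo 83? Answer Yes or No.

φ(83) = 83 − 1 = 82 = 2 · 41.
It suffices to check that the order of 15 is not a proper divisor of 82: compute 15^(82/q) for q ∈ {2, 41}.
15^41 ≡ 82 (mod 83)  [q = 2: ≢ 1 ✓]
15^2 ≡ 59 (mod 83)  [q = 41: ≢ 1 ✓]
None equal 1, so ord_83(15) = 82: 15 is a primitive root.

Yes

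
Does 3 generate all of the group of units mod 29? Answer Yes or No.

Yes

φ(29) = 29 − 1 = 28 = 2^2 · 7.
An element g generates (Z/29Z)^× iff g^(28/q) ≢ 1 (mod 29) for each prime q ∈ {2, 7}.
3^14 ≡ 28 (mod 29)  [q = 2: ≢ 1 ✓]
3^4 ≡ 23 (mod 29)  [q = 7: ≢ 1 ✓]
All checks pass, so 3 has order 28 and is a primitive root modulo 29.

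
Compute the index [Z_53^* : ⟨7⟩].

2

The order of 7 must divide φ(53) = 53 − 1 = 52 = 2^2 · 13.
Divisors of 52: 1, 2, 4, 13, 26, 52.
Test each divisor d:
7^1 ≡ 7
7^2 ≡ 49
7^4 ≡ 16
7^13 ≡ 52
7^26 ≡ 1
So ord_53(7) = 26, hence |⟨7⟩| = 26.
[(Z/53Z)^× : ⟨7⟩] = 52/26 = 2.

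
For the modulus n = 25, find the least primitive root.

2

φ(25) = φ(5^2) = 5·(5−1) = 20 = 2^2 · 5.
Test candidates g = 2, 3, … against the prime factors q ∈ {2, 5} of φ(25): g is a generator iff g^(20/q) ≢ 1 for every such q.
g = 2: 2^10 ≡ 24; 2^4 ≡ 16 — none is 1, so 2 is a primitive root.
Hence the least primitive root of 25 is 2.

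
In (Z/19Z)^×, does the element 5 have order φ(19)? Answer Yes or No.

φ(19) = 19 − 1 = 18 = 2 · 3^2.
An element g generates (Z/19Z)^× iff g^(18/q) ≢ 1 (mod 19) for each prime q ∈ {2, 3}.
5^9 ≡ 1 (mod 19)  [q = 2: ≡ 1 ✗]
5^6 ≡ 7 (mod 19)  [q = 3: ≢ 1 ✓]
The check at q = 2 fails, so 5 generates a proper subgroup.

No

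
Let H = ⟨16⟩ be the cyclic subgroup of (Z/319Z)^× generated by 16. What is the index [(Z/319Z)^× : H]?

8

The order of 16 must divide φ(319) = φ(11·29) = (11−1)·(29−1) = 10·28 = 280 = 2^3 · 5 · 7.
Divisors of 280: 1, 2, 4, 5, 7, 8, 10, 14, 20, 28, 35, 40, 56, 70, 140, 280.
Check 16^d mod 319 for each divisor in increasing order:
16^1 ≡ 16
16^2 ≡ 256
16^4 ≡ 141
16^5 ≡ 23
16^7 ≡ 146
16^8 ≡ 103
16^10 ≡ 210
16^14 ≡ 262
16^20 ≡ 78
16^28 ≡ 59
16^35 ≡ 1
The order of 16 is 35, so the subgroup it generates has 35 elements.
Index = |(Z/319Z)^×| / |⟨16⟩| = 280 / 35 = 8.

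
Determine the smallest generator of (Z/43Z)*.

3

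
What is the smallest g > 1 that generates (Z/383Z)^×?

φ(383) = 383 − 1 = 382 = 2 · 191.
Test candidates g = 2, 3, … against the prime factors q ∈ {2, 191} of φ(383): g is a generator iff g^(382/q) ≢ 1 for every such q.
g = 2: 2^191 ≡ 1 — hits 1, so not a primitive root.
g = 3: 3^191 ≡ 1 — hits 1, so not a primitive root.
g = 4: 4^191 ≡ 1 — hits 1, so not a primitive root.
g = 5: 5^191 ≡ 382; 5^2 ≡ 25 — none is 1, so 5 is a primitive root.
The smallest primitive root modulo 383 is 5.

5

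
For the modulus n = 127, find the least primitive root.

φ(127) = 127 − 1 = 126 = 2 · 3^2 · 7.
g is a primitive root iff g^(126/q) ≢ 1 (mod 127) for each prime q ∈ {2, 3, 7}.
g = 2: 2^63 ≡ 1 — hits 1, so not a primitive root.
g = 3: 3^63 ≡ 126; 3^42 ≡ 107; 3^18 ≡ 4 — none is 1, so 3 is a primitive root.
So 3 is the smallest generator of (Z/127Z)^×.

3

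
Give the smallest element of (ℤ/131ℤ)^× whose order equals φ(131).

φ(131) = 131 − 1 = 130 = 2 · 5 · 13.
Test candidates g = 2, 3, … against the prime factors q ∈ {2, 5, 13} of φ(131): g is a generator iff g^(130/q) ≢ 1 for every such q.
g = 2: 2^65 ≡ 130; 2^26 ≡ 53; 2^10 ≡ 107 — none is 1, so 2 is a primitive root.
Hence the least primitive root of 131 is 2.

2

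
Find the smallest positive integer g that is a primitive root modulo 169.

2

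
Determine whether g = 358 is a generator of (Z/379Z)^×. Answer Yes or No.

Yes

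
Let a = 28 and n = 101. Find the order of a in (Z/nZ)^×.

Since 28 ∈ (Z/101Z)^×, its order divides φ(101) = 101 − 1 = 100 = 2^2 · 5^2.
Divisors of 100: 1, 2, 4, 5, 10, 20, 25, 50, 100.
Compute 28^d (mod 101) for the divisors d until we hit 1:
28^1 ≡ 28 (mod 101)
28^2 ≡ 77 (mod 101)
28^4 ≡ 71 (mod 101)
28^5 ≡ 69 (mod 101)
28^10 ≡ 14 (mod 101)
28^20 ≡ 95 (mod 101)
28^25 ≡ 91 (mod 101)
28^50 ≡ 100 (mod 101)
28^100 ≡ 1 (mod 101) ✓
Hence ord(28) = 100.

100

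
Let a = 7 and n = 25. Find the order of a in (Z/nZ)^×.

4

The order of 7 must divide φ(25) = φ(5^2) = 5·(5−1) = 20 = 2^2 · 5.
Divisors of 20: 1, 2, 4, 5, 10, 20.
Test each divisor d:
7^1 ≡ 7 (mod 25)
7^2 ≡ 24 (mod 25)
7^4 ≡ 1 (mod 25) ✓
Therefore the multiplicative order of 7 modulo 25 is 4.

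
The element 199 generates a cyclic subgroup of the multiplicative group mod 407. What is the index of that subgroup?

ord(199) | φ(407) = φ(11·37) = (11−1)·(37−1) = 10·36 = 360 = 2^3 · 3^2 · 5.
Divisors of 360: 1, 2, 3, 4, 5, 6, 8, 9, 10, 12, 15, 18, 20, 24, 30, 36, 40, 45, 60, 72, 90, 120, 180, 360.
Evaluate successive powers at the divisors of 360:
199^1 ≡ 199 (mod 407)
199^2 ≡ 122 (mod 407)
199^3 ≡ 265 (mod 407)
199^4 ≡ 232 (mod 407)
199^5 ≡ 177 (mod 407)
199^6 ≡ 221 (mod 407)
199^8 ≡ 100 (mod 407)
199^9 ≡ 364 (mod 407)
199^10 ≡ 397 (mod 407)
199^12 ≡ 1 (mod 407) ✓
So ord_407(199) = 12, hence |⟨199⟩| = 12.
Index = |(Z/407Z)^×| / |⟨199⟩| = 360 / 12 = 30.

30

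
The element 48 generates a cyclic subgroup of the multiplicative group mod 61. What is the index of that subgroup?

10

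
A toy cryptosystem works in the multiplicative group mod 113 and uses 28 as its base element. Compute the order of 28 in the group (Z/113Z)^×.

7

ord(28) | φ(113) = 113 − 1 = 112 = 2^4 · 7.
Divisors of 112: 1, 2, 4, 7, 8, 14, 16, 28, 56, 112.
Evaluate successive powers at the divisors of 112:
28^1 ≡ 28
28^2 ≡ 106
28^4 ≡ 49
28^7 ≡ 1
The smallest such exponent is 7, so the order of 28 is 7.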